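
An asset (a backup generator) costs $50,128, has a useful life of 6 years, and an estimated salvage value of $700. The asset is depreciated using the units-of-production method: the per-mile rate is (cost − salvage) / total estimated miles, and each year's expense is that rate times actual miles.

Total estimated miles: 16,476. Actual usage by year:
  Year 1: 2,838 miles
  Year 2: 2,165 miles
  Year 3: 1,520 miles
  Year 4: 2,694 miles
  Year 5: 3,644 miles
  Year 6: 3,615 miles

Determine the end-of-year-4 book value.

$22,477

Depreciable base = $50,128 − $700 = $49,428.
Rate = $49,428 / 16,476 miles = $3 per mile.
Year 1: 2,838 × $3 = $8,514. Book value $41,614.
Year 2: 2,165 × $3 = $6,495. Book value $35,119.
Year 3: 1,520 × $3 = $4,560. Book value $30,559.
Year 4: 2,694 × $3 = $8,082. Book value $22,477.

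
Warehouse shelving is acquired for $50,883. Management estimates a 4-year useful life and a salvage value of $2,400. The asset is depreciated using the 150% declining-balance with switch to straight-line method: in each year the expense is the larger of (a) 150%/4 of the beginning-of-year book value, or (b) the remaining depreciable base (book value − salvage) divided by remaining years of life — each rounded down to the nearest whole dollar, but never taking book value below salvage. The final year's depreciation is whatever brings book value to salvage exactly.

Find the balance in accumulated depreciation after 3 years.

Depreciable base = $50,883 − $2,400 = $48,483.
Year 1: DB = ⌊$50,883 × 150%/4⌋ = $19,081; SL = ⌊$48,483/4⌋ = $12,120 → take DB $19,081. Book value $31,802.
Year 2: DB = ⌊$31,802 × 150%/4⌋ = $11,925; SL = ⌊$29,402/3⌋ = $9,800 → take DB $11,925. Book value $19,877.
Year 3: DB = ⌊$19,877 × 150%/4⌋ = $7,453; SL = ⌊$17,477/2⌋ = $8,738 → take SL $8,738. Book value $11,139.
Accumulated through year 3 = $50,883 − $11,139 = $39,744.

$39,744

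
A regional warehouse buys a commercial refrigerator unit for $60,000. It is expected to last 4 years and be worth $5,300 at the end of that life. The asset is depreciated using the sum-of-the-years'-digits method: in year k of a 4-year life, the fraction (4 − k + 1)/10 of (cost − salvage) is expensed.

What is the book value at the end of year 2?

$21,710

Depreciable base = $60,000 − $5,300 = $54,700.
Sum of the years' digits = 4+3+2+1 = 10.
Year 1: $54,700 × 4/10 = $21,880. Book value $38,120.
Year 2: $54,700 × 3/10 = $16,410. Book value $21,710.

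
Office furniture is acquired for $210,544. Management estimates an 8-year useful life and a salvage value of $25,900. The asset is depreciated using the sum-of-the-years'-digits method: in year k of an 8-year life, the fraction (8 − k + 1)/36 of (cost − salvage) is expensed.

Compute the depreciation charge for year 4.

$25,645

Depreciable base = $210,544 − $25,900 = $184,644.
Sum of the years' digits = 8+7+6+5+4+3+2+1 = 36.
Year 1: $184,644 × 8/36 = $41,032. Book value $169,512.
Year 2: $184,644 × 7/36 = $35,903. Book value $133,609.
Year 3: $184,644 × 6/36 = $30,774. Book value $102,835.
Year 4: $184,644 × 5/36 = $25,645. Book value $77,190.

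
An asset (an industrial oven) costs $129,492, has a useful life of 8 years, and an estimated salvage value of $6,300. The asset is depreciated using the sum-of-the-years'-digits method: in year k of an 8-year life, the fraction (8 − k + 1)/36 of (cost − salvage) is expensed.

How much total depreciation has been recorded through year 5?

Depreciable base = $129,492 − $6,300 = $123,192.
Sum of the years' digits = 8+7+6+5+4+3+2+1 = 36.
Year 1: $123,192 × 8/36 = $27,376. Book value $102,116.
Year 2: $123,192 × 7/36 = $23,954. Book value $78,162.
Year 3: $123,192 × 6/36 = $20,532. Book value $57,630.
Year 4: $123,192 × 5/36 = $17,110. Book value $40,520.
Year 5: $123,192 × 4/36 = $13,688. Book value $26,832.
Accumulated through year 5 = $129,492 − $26,832 = $102,660.

$102,660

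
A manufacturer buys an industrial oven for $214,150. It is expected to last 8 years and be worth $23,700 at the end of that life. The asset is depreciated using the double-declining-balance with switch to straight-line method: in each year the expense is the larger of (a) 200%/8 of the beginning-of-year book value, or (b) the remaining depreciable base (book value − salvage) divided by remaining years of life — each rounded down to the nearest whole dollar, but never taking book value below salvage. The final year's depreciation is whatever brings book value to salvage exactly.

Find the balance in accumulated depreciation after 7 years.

$185,563

Depreciable base = $214,150 − $23,700 = $190,450.
Year 1: DB = ⌊$214,150 × 200%/8⌋ = $53,537; SL = ⌊$190,450/8⌋ = $23,806 → take DB $53,537. Book value $160,613.
Year 2: DB = ⌊$160,613 × 200%/8⌋ = $40,153; SL = ⌊$136,913/7⌋ = $19,559 → take DB $40,153. Book value $120,460.
Year 3: DB = ⌊$120,460 × 200%/8⌋ = $30,115; SL = ⌊$96,760/6⌋ = $16,126 → take DB $30,115. Book value $90,345.
Year 4: DB = ⌊$90,345 × 200%/8⌋ = $22,586; SL = ⌊$66,645/5⌋ = $13,329 → take DB $22,586. Book value $67,759.
Year 5: DB = ⌊$67,759 × 200%/8⌋ = $16,939; SL = ⌊$44,059/4⌋ = $11,014 → take DB $16,939. Book value $50,820.
Year 6: DB = ⌊$50,820 × 200%/8⌋ = $12,705; SL = ⌊$27,120/3⌋ = $9,040 → take DB $12,705. Book value $38,115.
Year 7: DB = ⌊$38,115 × 200%/8⌋ = $9,528; SL = ⌊$14,415/2⌋ = $7,207 → take DB $9,528. Book value $28,587.
Accumulated through year 7 = $214,150 − $28,587 = $185,563.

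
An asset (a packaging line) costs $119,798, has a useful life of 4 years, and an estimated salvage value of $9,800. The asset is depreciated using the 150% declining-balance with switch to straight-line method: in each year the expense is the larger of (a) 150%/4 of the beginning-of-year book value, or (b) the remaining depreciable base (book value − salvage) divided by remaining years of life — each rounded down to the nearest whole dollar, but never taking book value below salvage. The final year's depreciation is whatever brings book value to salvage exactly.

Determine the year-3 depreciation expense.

$18,498

Depreciable base = $119,798 − $9,800 = $109,998.
Year 1: DB = ⌊$119,798 × 150%/4⌋ = $44,924; SL = ⌊$109,998/4⌋ = $27,499 → take DB $44,924. Book value $74,874.
Year 2: DB = ⌊$74,874 × 150%/4⌋ = $28,077; SL = ⌊$65,074/3⌋ = $21,691 → take DB $28,077. Book value $46,797.
Year 3: DB = ⌊$46,797 × 150%/4⌋ = $17,548; SL = ⌊$36,997/2⌋ = $18,498 → take SL $18,498. Book value $28,299.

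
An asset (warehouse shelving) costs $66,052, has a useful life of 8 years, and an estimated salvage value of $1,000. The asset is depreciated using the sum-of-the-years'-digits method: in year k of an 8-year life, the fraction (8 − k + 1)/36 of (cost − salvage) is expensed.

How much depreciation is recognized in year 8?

$1,807

Depreciable base = $66,052 − $1,000 = $65,052.
Sum of the years' digits = 8+7+6+5+4+3+2+1 = 36.
Year 1: $65,052 × 8/36 = $14,456. Book value $51,596.
Year 2: $65,052 × 7/36 = $12,649. Book value $38,947.
Year 3: $65,052 × 6/36 = $10,842. Book value $28,105.
Year 4: $65,052 × 5/36 = $9,035. Book value $19,070.
Year 5: $65,052 × 4/36 = $7,228. Book value $11,842.
Year 6: $65,052 × 3/36 = $5,421. Book value $6,421.
Year 7: $65,052 × 2/36 = $3,614. Book value $2,807.
Year 8: $65,052 × 1/36 = $1,807. Book value $1,000.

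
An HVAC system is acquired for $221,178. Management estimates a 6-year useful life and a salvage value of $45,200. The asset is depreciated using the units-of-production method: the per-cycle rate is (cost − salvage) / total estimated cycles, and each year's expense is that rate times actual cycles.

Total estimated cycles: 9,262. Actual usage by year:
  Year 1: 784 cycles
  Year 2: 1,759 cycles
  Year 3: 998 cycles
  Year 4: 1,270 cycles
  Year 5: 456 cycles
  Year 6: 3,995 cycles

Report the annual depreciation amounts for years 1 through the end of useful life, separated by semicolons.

$14,896; $33,421; $18,962; $24,130; $8,664; $75,905

Depreciable base = $221,178 − $45,200 = $175,978.
Rate = $175,978 / 9,262 cycles = $19 per cycle.
Year 1: 784 × $19 = $14,896. Book value $206,282.
Year 2: 1,759 × $19 = $33,421. Book value $172,861.
Year 3: 998 × $19 = $18,962. Book value $153,899.
Year 4: 1,270 × $19 = $24,130. Book value $129,769.
Year 5: 456 × $19 = $8,664. Book value $121,105.
Year 6: 3,995 × $19 = $75,905. Book value $45,200.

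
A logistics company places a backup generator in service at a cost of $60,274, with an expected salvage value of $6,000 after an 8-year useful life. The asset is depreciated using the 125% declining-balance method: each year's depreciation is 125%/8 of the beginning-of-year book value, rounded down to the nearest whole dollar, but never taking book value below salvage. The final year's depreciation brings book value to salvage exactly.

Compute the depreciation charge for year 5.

Depreciable base = $60,274 − $6,000 = $54,274.
Year 1: ⌊$60,274 × 125%/8⌋ = $9,417. Book value $50,857.
Year 2: ⌊$50,857 × 125%/8⌋ = $7,946. Book value $42,911.
Year 3: ⌊$42,911 × 125%/8⌋ = $6,704. Book value $36,207.
Year 4: ⌊$36,207 × 125%/8⌋ = $5,657. Book value $30,550.
Year 5: ⌊$30,550 × 125%/8⌋ = $4,773. Book value $25,777.

$4,773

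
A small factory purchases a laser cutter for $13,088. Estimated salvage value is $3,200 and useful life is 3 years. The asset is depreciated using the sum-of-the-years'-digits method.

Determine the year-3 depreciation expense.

Depreciable base = $13,088 − $3,200 = $9,888.
Sum of the years' digits = 3+2+1 = 6.
Year 1: $9,888 × 3/6 = $4,944. Book value $8,144.
Year 2: $9,888 × 2/6 = $3,296. Book value $4,848.
Year 3: $9,888 × 1/6 = $1,648. Book value $3,200.

$1,648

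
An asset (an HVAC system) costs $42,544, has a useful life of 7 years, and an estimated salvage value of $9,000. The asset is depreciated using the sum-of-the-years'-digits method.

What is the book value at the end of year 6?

$10,198

Depreciable base = $42,544 − $9,000 = $33,544.
Sum of the years' digits = 7+6+5+4+3+2+1 = 28.
Year 1: $33,544 × 7/28 = $8,386. Book value $34,158.
Year 2: $33,544 × 6/28 = $7,188. Book value $26,970.
Year 3: $33,544 × 5/28 = $5,990. Book value $20,980.
Year 4: $33,544 × 4/28 = $4,792. Book value $16,188.
Year 5: $33,544 × 3/28 = $3,594. Book value $12,594.
Year 6: $33,544 × 2/28 = $2,396. Book value $10,198.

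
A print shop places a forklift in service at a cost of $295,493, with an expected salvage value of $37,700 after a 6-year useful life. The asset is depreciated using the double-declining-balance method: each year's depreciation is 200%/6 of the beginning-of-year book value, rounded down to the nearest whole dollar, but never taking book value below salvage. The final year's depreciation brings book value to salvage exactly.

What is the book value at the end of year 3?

$87,554

Depreciable base = $295,493 − $37,700 = $257,793.
Year 1: ⌊$295,493 × 200%/6⌋ = $98,497. Book value $196,996.
Year 2: ⌊$196,996 × 200%/6⌋ = $65,665. Book value $131,331.
Year 3: ⌊$131,331 × 200%/6⌋ = $43,777. Book value $87,554.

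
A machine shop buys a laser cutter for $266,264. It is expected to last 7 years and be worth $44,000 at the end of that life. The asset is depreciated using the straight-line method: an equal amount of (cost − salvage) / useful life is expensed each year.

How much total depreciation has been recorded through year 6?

$190,512

Depreciable base = $266,264 − $44,000 = $222,264.
Annual expense = $222,264 / 7 = $31,752.
End of year 1: book value $234,512.
End of year 2: book value $202,760.
End of year 3: book value $171,008.
End of year 4: book value $139,256.
End of year 5: book value $107,504.
End of year 6: book value $75,752.
Accumulated through year 6 = $266,264 − $75,752 = $190,512.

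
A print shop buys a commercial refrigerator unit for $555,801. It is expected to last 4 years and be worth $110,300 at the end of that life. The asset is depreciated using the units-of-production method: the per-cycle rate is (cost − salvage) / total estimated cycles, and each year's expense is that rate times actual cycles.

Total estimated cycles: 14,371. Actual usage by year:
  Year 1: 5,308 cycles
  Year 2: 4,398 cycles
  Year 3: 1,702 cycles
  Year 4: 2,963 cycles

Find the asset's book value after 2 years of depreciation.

$254,915

Depreciable base = $555,801 − $110,300 = $445,501.
Rate = $445,501 / 14,371 cycles = $31 per cycle.
Year 1: 5,308 × $31 = $164,548. Book value $391,253.
Year 2: 4,398 × $31 = $136,338. Book value $254,915.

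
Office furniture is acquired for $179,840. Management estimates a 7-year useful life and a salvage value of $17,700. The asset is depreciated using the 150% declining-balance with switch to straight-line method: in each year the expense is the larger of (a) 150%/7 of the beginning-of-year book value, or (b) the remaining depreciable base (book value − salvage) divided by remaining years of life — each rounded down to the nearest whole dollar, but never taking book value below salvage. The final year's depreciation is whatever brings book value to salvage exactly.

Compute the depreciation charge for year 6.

Depreciable base = $179,840 − $17,700 = $162,140.
Year 1: DB = ⌊$179,840 × 150%/7⌋ = $38,537; SL = ⌊$162,140/7⌋ = $23,162 → take DB $38,537. Book value $141,303.
Year 2: DB = ⌊$141,303 × 150%/7⌋ = $30,279; SL = ⌊$123,603/6⌋ = $20,600 → take DB $30,279. Book value $111,024.
Year 3: DB = ⌊$111,024 × 150%/7⌋ = $23,790; SL = ⌊$93,324/5⌋ = $18,664 → take DB $23,790. Book value $87,234.
Year 4: DB = ⌊$87,234 × 150%/7⌋ = $18,693; SL = ⌊$69,534/4⌋ = $17,383 → take DB $18,693. Book value $68,541.
Year 5: DB = ⌊$68,541 × 150%/7⌋ = $14,687; SL = ⌊$50,841/3⌋ = $16,947 → take SL $16,947. Book value $51,594.
Year 6: DB = ⌊$51,594 × 150%/7⌋ = $11,055; SL = ⌊$33,894/2⌋ = $16,947 → take SL $16,947. Book value $34,647.

$16,947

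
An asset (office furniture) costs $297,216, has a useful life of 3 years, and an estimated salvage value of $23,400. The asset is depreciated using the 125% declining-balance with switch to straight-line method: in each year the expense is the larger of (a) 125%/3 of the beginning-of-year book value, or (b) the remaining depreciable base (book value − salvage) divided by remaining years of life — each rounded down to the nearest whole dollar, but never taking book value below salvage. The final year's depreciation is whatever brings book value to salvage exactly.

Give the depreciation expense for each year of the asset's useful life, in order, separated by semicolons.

$123,840; $74,988; $74,988

Depreciable base = $297,216 − $23,400 = $273,816.
Year 1: DB = ⌊$297,216 × 125%/3⌋ = $123,840; SL = ⌊$273,816/3⌋ = $91,272 → take DB $123,840. Book value $173,376.
Year 2: DB = ⌊$173,376 × 125%/3⌋ = $72,240; SL = ⌊$149,976/2⌋ = $74,988 → take SL $74,988. Book value $98,388.
Year 3 (final): $98,388 − $23,400 = $74,988. Book value $23,400.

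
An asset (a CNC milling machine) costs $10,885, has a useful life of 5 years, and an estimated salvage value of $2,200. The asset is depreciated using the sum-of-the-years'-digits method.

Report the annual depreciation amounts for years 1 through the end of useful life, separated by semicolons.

Depreciable base = $10,885 − $2,200 = $8,685.
Sum of the years' digits = 5+4+3+2+1 = 15.
Year 1: $8,685 × 5/15 = $2,895. Book value $7,990.
Year 2: $8,685 × 4/15 = $2,316. Book value $5,674.
Year 3: $8,685 × 3/15 = $1,737. Book value $3,937.
Year 4: $8,685 × 2/15 = $1,158. Book value $2,779.
Year 5: $8,685 × 1/15 = $579. Book value $2,200.

$2,895; $2,316; $1,737; $1,158; $579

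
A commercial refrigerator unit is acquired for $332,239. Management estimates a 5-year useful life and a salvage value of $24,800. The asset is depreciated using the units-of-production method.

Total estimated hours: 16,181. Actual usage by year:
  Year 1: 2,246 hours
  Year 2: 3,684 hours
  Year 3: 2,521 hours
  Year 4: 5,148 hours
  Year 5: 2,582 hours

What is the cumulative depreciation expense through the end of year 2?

Depreciable base = $332,239 − $24,800 = $307,439.
Rate = $307,439 / 16,181 hours = $19 per hour.
Year 1: 2,246 × $19 = $42,674. Book value $289,565.
Year 2: 3,684 × $19 = $69,996. Book value $219,569.
Accumulated through year 2 = $332,239 − $219,569 = $112,670.

$112,670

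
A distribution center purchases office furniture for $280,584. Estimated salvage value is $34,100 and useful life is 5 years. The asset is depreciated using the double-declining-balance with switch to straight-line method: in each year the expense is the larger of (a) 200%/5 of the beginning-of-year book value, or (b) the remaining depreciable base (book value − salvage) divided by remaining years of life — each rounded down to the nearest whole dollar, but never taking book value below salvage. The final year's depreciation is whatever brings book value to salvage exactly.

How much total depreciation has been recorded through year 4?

Depreciable base = $280,584 − $34,100 = $246,484.
Year 1: DB = ⌊$280,584 × 200%/5⌋ = $112,233; SL = ⌊$246,484/5⌋ = $49,296 → take DB $112,233. Book value $168,351.
Year 2: DB = ⌊$168,351 × 200%/5⌋ = $67,340; SL = ⌊$134,251/4⌋ = $33,562 → take DB $67,340. Book value $101,011.
Year 3: DB = ⌊$101,011 × 200%/5⌋ = $40,404; SL = ⌊$66,911/3⌋ = $22,303 → take DB $40,404. Book value $60,607.
Year 4: DB = ⌊$60,607 × 200%/5⌋ = $24,242; SL = ⌊$26,507/2⌋ = $13,253 → take DB $24,242. Book value $36,365.
Accumulated through year 4 = $280,584 − $36,365 = $244,219.

$244,219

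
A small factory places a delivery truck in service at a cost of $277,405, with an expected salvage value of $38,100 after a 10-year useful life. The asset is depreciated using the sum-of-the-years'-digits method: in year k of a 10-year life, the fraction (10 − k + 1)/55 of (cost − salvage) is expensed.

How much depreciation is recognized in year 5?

Depreciable base = $277,405 − $38,100 = $239,305.
Sum of the years' digits = 10+9+8+7+6+5+4+3+2+1 = 55.
Year 1: $239,305 × 10/55 = $43,510. Book value $233,895.
Year 2: $239,305 × 9/55 = $39,159. Book value $194,736.
Year 3: $239,305 × 8/55 = $34,808. Book value $159,928.
Year 4: $239,305 × 7/55 = $30,457. Book value $129,471.
Year 5: $239,305 × 6/55 = $26,106. Book value $103,365.

$26,106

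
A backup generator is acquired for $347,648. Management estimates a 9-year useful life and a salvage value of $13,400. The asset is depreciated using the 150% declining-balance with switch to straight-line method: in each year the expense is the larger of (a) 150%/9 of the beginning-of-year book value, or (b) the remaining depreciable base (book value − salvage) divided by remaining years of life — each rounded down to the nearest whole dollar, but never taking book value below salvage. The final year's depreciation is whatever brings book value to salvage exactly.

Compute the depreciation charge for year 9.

$30,851

Depreciable base = $347,648 − $13,400 = $334,248.
Year 1: DB = ⌊$347,648 × 150%/9⌋ = $57,941; SL = ⌊$334,248/9⌋ = $37,138 → take DB $57,941. Book value $289,707.
Year 2: DB = ⌊$289,707 × 150%/9⌋ = $48,284; SL = ⌊$276,307/8⌋ = $34,538 → take DB $48,284. Book value $241,423.
Year 3: DB = ⌊$241,423 × 150%/9⌋ = $40,237; SL = ⌊$228,023/7⌋ = $32,574 → take DB $40,237. Book value $201,186.
Year 4: DB = ⌊$201,186 × 150%/9⌋ = $33,531; SL = ⌊$187,786/6⌋ = $31,297 → take DB $33,531. Book value $167,655.
Year 5: DB = ⌊$167,655 × 150%/9⌋ = $27,942; SL = ⌊$154,255/5⌋ = $30,851 → take SL $30,851. Book value $136,804.
Year 6: DB = ⌊$136,804 × 150%/9⌋ = $22,800; SL = ⌊$123,404/4⌋ = $30,851 → take SL $30,851. Book value $105,953.
Year 7: DB = ⌊$105,953 × 150%/9⌋ = $17,658; SL = ⌊$92,553/3⌋ = $30,851 → take SL $30,851. Book value $75,102.
Year 8: DB = ⌊$75,102 × 150%/9⌋ = $12,517; SL = ⌊$61,702/2⌋ = $30,851 → take SL $30,851. Book value $44,251.
Year 9 (final): $44,251 − $13,400 = $30,851. Book value $13,400.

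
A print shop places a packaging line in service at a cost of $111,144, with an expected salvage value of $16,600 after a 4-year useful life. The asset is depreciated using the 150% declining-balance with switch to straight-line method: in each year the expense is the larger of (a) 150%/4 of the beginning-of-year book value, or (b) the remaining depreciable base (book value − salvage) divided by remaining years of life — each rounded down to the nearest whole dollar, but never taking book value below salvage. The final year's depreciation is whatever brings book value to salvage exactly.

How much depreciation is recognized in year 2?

Depreciable base = $111,144 − $16,600 = $94,544.
Year 1: DB = ⌊$111,144 × 150%/4⌋ = $41,679; SL = ⌊$94,544/4⌋ = $23,636 → take DB $41,679. Book value $69,465.
Year 2: DB = ⌊$69,465 × 150%/4⌋ = $26,049; SL = ⌊$52,865/3⌋ = $17,621 → take DB $26,049. Book value $43,416.

$26,049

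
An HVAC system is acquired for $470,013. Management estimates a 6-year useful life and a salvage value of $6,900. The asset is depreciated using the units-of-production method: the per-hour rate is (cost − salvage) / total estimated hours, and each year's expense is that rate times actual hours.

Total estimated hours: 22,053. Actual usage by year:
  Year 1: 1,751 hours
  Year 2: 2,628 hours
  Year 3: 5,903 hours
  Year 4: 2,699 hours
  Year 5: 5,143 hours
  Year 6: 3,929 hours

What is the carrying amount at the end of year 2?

Depreciable base = $470,013 − $6,900 = $463,113.
Rate = $463,113 / 22,053 hours = $21 per hour.
Year 1: 1,751 × $21 = $36,771. Book value $433,242.
Year 2: 2,628 × $21 = $55,188. Book value $378,054.

$378,054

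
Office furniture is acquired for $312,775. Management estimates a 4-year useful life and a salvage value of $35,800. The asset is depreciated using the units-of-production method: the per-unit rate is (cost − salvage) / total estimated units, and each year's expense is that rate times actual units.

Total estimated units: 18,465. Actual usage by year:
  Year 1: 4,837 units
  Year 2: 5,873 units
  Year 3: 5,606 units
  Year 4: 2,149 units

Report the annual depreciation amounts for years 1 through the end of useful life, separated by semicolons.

Depreciable base = $312,775 − $35,800 = $276,975.
Rate = $276,975 / 18,465 units = $15 per unit.
Year 1: 4,837 × $15 = $72,555. Book value $240,220.
Year 2: 5,873 × $15 = $88,095. Book value $152,125.
Year 3: 5,606 × $15 = $84,090. Book value $68,035.
Year 4: 2,149 × $15 = $32,235. Book value $35,800.

$72,555; $88,095; $84,090; $32,235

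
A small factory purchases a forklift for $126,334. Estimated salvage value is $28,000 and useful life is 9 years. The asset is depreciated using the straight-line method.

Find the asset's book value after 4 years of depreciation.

$82,630

Depreciable base = $126,334 − $28,000 = $98,334.
Annual expense = $98,334 / 9 = $10,926.
End of year 1: book value $115,408.
End of year 2: book value $104,482.
End of year 3: book value $93,556.
End of year 4: book value $82,630.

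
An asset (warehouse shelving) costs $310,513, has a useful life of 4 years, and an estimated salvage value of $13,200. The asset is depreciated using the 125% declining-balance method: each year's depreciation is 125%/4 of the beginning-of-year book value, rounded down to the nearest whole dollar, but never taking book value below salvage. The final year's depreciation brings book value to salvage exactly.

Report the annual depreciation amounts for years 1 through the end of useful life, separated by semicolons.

$97,035; $66,711; $45,864; $87,703

Depreciable base = $310,513 − $13,200 = $297,313.
Year 1: ⌊$310,513 × 125%/4⌋ = $97,035. Book value $213,478.
Year 2: ⌊$213,478 × 125%/4⌋ = $66,711. Book value $146,767.
Year 3: ⌊$146,767 × 125%/4⌋ = $45,864. Book value $100,903.
Year 4 (final): $100,903 − $13,200 = $87,703. Book value $13,200.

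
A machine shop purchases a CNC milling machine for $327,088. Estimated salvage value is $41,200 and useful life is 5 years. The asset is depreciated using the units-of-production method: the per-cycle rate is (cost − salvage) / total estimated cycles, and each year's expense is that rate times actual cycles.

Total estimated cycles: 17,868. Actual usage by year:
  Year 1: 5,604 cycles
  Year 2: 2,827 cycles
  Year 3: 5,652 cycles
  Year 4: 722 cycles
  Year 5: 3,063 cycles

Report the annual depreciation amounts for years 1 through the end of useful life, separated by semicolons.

$89,664; $45,232; $90,432; $11,552; $49,008

Depreciable base = $327,088 − $41,200 = $285,888.
Rate = $285,888 / 17,868 cycles = $16 per cycle.
Year 1: 5,604 × $16 = $89,664. Book value $237,424.
Year 2: 2,827 × $16 = $45,232. Book value $192,192.
Year 3: 5,652 × $16 = $90,432. Book value $101,760.
Year 4: 722 × $16 = $11,552. Book value $90,208.
Year 5: 3,063 × $16 = $49,008. Book value $41,200.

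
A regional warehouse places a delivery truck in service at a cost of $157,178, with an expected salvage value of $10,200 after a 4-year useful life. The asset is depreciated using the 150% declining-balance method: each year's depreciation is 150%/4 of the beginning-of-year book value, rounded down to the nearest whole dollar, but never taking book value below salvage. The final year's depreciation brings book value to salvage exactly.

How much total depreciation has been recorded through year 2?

$95,779

Depreciable base = $157,178 − $10,200 = $146,978.
Year 1: ⌊$157,178 × 150%/4⌋ = $58,941. Book value $98,237.
Year 2: ⌊$98,237 × 150%/4⌋ = $36,838. Book value $61,399.
Accumulated through year 2 = $157,178 − $61,399 = $95,779.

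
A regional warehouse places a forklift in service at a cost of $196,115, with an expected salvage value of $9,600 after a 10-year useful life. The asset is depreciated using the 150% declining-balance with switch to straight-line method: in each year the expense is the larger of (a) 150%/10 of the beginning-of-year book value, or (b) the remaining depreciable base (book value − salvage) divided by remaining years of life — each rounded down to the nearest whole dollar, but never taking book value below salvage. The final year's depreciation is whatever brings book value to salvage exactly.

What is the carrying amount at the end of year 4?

Depreciable base = $196,115 − $9,600 = $186,515.
Year 1: DB = ⌊$196,115 × 150%/10⌋ = $29,417; SL = ⌊$186,515/10⌋ = $18,651 → take DB $29,417. Book value $166,698.
Year 2: DB = ⌊$166,698 × 150%/10⌋ = $25,004; SL = ⌊$157,098/9⌋ = $17,455 → take DB $25,004. Book value $141,694.
Year 3: DB = ⌊$141,694 × 150%/10⌋ = $21,254; SL = ⌊$132,094/8⌋ = $16,511 → take DB $21,254. Book value $120,440.
Year 4: DB = ⌊$120,440 × 150%/10⌋ = $18,066; SL = ⌊$110,840/7⌋ = $15,834 → take DB $18,066. Book value $102,374.

$102,374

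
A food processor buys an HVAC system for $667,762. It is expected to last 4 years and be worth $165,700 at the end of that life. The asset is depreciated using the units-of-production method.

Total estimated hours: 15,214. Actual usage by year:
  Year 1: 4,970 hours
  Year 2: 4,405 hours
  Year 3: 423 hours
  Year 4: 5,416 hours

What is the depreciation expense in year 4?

$178,728

Depreciable base = $667,762 − $165,700 = $502,062.
Rate = $502,062 / 15,214 hours = $33 per hour.
Year 1: 4,970 × $33 = $164,010. Book value $503,752.
Year 2: 4,405 × $33 = $145,365. Book value $358,387.
Year 3: 423 × $33 = $13,959. Book value $344,428.
Year 4: 5,416 × $33 = $178,728. Book value $165,700.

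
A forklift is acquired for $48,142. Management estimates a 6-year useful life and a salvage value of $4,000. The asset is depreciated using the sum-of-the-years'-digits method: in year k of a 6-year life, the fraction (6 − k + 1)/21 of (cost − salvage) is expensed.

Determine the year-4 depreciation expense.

Depreciable base = $48,142 − $4,000 = $44,142.
Sum of the years' digits = 6+5+4+3+2+1 = 21.
Year 1: $44,142 × 6/21 = $12,612. Book value $35,530.
Year 2: $44,142 × 5/21 = $10,510. Book value $25,020.
Year 3: $44,142 × 4/21 = $8,408. Book value $16,612.
Year 4: $44,142 × 3/21 = $6,306. Book value $10,306.

$6,306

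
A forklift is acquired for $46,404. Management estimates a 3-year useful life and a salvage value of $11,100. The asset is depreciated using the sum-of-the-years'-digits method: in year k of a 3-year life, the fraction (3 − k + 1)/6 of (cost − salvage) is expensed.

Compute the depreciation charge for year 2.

$11,768

Depreciable base = $46,404 − $11,100 = $35,304.
Sum of the years' digits = 3+2+1 = 6.
Year 1: $35,304 × 3/6 = $17,652. Book value $28,752.
Year 2: $35,304 × 2/6 = $11,768. Book value $16,984.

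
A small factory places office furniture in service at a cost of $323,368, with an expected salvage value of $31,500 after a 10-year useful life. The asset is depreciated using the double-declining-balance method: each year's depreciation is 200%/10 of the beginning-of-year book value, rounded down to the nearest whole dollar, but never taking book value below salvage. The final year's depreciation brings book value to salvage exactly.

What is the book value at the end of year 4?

$132,452

Depreciable base = $323,368 − $31,500 = $291,868.
Year 1: ⌊$323,368 × 200%/10⌋ = $64,673. Book value $258,695.
Year 2: ⌊$258,695 × 200%/10⌋ = $51,739. Book value $206,956.
Year 3: ⌊$206,956 × 200%/10⌋ = $41,391. Book value $165,565.
Year 4: ⌊$165,565 × 200%/10⌋ = $33,113. Book value $132,452.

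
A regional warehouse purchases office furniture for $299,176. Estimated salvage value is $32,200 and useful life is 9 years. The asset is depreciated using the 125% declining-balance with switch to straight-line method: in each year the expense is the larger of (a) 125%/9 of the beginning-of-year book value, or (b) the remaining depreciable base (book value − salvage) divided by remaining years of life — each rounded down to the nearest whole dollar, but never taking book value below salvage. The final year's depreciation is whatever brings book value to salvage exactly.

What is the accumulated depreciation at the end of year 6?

$187,596

Depreciable base = $299,176 − $32,200 = $266,976.
Year 1: DB = ⌊$299,176 × 125%/9⌋ = $41,552; SL = ⌊$266,976/9⌋ = $29,664 → take DB $41,552. Book value $257,624.
Year 2: DB = ⌊$257,624 × 125%/9⌋ = $35,781; SL = ⌊$225,424/8⌋ = $28,178 → take DB $35,781. Book value $221,843.
Year 3: DB = ⌊$221,843 × 125%/9⌋ = $30,811; SL = ⌊$189,643/7⌋ = $27,091 → take DB $30,811. Book value $191,032.
Year 4: DB = ⌊$191,032 × 125%/9⌋ = $26,532; SL = ⌊$158,832/6⌋ = $26,472 → take DB $26,532. Book value $164,500.
Year 5: DB = ⌊$164,500 × 125%/9⌋ = $22,847; SL = ⌊$132,300/5⌋ = $26,460 → take SL $26,460. Book value $138,040.
Year 6: DB = ⌊$138,040 × 125%/9⌋ = $19,172; SL = ⌊$105,840/4⌋ = $26,460 → take SL $26,460. Book value $111,580.
Accumulated through year 6 = $299,176 − $111,580 = $187,596.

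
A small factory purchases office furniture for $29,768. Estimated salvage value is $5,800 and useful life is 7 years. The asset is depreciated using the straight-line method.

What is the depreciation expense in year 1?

Depreciable base = $29,768 − $5,800 = $23,968.
Annual expense = $23,968 / 7 = $3,424.

$3,424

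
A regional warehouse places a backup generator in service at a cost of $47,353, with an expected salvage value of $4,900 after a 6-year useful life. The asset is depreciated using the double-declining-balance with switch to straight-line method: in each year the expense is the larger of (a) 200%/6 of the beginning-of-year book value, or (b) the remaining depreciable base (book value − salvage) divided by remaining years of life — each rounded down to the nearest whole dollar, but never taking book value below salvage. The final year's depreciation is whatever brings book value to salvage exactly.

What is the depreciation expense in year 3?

Depreciable base = $47,353 − $4,900 = $42,453.
Year 1: DB = ⌊$47,353 × 200%/6⌋ = $15,784; SL = ⌊$42,453/6⌋ = $7,075 → take DB $15,784. Book value $31,569.
Year 2: DB = ⌊$31,569 × 200%/6⌋ = $10,523; SL = ⌊$26,669/5⌋ = $5,333 → take DB $10,523. Book value $21,046.
Year 3: DB = ⌊$21,046 × 200%/6⌋ = $7,015; SL = ⌊$16,146/4⌋ = $4,036 → take DB $7,015. Book value $14,031.

$7,015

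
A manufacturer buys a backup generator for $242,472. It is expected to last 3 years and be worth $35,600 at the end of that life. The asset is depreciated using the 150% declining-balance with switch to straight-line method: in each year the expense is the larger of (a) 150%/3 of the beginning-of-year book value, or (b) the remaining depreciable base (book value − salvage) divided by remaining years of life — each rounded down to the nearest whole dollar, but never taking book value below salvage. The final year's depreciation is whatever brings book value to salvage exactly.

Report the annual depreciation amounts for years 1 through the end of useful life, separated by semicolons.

Depreciable base = $242,472 − $35,600 = $206,872.
Year 1: DB = ⌊$242,472 × 150%/3⌋ = $121,236; SL = ⌊$206,872/3⌋ = $68,957 → take DB $121,236. Book value $121,236.
Year 2: DB = ⌊$121,236 × 150%/3⌋ = $60,618; SL = ⌊$85,636/2⌋ = $42,818 → take DB $60,618. Book value $60,618.
Year 3 (final): $60,618 − $35,600 = $25,018. Book value $35,600.

$121,236; $60,618; $25,018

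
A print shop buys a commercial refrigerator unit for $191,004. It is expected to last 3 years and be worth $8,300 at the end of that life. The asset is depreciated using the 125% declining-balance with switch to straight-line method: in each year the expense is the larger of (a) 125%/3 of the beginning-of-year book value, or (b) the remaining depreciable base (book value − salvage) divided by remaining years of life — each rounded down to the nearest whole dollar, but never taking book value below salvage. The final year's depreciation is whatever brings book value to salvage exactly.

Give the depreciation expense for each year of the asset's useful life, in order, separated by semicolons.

$79,585; $51,559; $51,560

Depreciable base = $191,004 − $8,300 = $182,704.
Year 1: DB = ⌊$191,004 × 125%/3⌋ = $79,585; SL = ⌊$182,704/3⌋ = $60,901 → take DB $79,585. Book value $111,419.
Year 2: DB = ⌊$111,419 × 125%/3⌋ = $46,424; SL = ⌊$103,119/2⌋ = $51,559 → take SL $51,559. Book value $59,860.
Year 3 (final): $59,860 − $8,300 = $51,560. Book value $8,300.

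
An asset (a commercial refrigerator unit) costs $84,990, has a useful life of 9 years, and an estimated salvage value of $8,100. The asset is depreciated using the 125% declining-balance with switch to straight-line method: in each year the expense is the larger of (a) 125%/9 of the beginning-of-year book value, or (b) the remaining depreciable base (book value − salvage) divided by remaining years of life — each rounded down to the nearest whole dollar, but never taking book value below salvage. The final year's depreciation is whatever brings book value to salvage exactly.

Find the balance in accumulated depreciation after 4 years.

$38,415

Depreciable base = $84,990 − $8,100 = $76,890.
Year 1: DB = ⌊$84,990 × 125%/9⌋ = $11,804; SL = ⌊$76,890/9⌋ = $8,543 → take DB $11,804. Book value $73,186.
Year 2: DB = ⌊$73,186 × 125%/9⌋ = $10,164; SL = ⌊$65,086/8⌋ = $8,135 → take DB $10,164. Book value $63,022.
Year 3: DB = ⌊$63,022 × 125%/9⌋ = $8,753; SL = ⌊$54,922/7⌋ = $7,846 → take DB $8,753. Book value $54,269.
Year 4: DB = ⌊$54,269 × 125%/9⌋ = $7,537; SL = ⌊$46,169/6⌋ = $7,694 → take SL $7,694. Book value $46,575.
Accumulated through year 4 = $84,990 − $46,575 = $38,415.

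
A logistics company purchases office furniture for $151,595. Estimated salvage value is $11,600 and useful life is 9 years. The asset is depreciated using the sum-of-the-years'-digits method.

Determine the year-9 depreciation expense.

Depreciable base = $151,595 − $11,600 = $139,995.
Sum of the years' digits = 9+8+7+6+5+4+3+2+1 = 45.
Year 1: $139,995 × 9/45 = $27,999. Book value $123,596.
Year 2: $139,995 × 8/45 = $24,888. Book value $98,708.
Year 3: $139,995 × 7/45 = $21,777. Book value $76,931.
Year 4: $139,995 × 6/45 = $18,666. Book value $58,265.
Year 5: $139,995 × 5/45 = $15,555. Book value $42,710.
Year 6: $139,995 × 4/45 = $12,444. Book value $30,266.
Year 7: $139,995 × 3/45 = $9,333. Book value $20,933.
Year 8: $139,995 × 2/45 = $6,222. Book value $14,711.
Year 9: $139,995 × 1/45 = $3,111. Book value $11,600.

$3,111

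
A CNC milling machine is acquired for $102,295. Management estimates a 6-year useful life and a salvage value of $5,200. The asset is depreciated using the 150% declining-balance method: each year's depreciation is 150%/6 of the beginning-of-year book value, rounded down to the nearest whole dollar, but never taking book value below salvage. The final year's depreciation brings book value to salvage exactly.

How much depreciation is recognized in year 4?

$10,789

Depreciable base = $102,295 − $5,200 = $97,095.
Year 1: ⌊$102,295 × 150%/6⌋ = $25,573. Book value $76,722.
Year 2: ⌊$76,722 × 150%/6⌋ = $19,180. Book value $57,542.
Year 3: ⌊$57,542 × 150%/6⌋ = $14,385. Book value $43,157.
Year 4: ⌊$43,157 × 150%/6⌋ = $10,789. Book value $32,368.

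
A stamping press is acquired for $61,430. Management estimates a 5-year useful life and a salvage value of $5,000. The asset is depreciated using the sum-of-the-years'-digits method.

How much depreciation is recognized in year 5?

$3,762

Depreciable base = $61,430 − $5,000 = $56,430.
Sum of the years' digits = 5+4+3+2+1 = 15.
Year 1: $56,430 × 5/15 = $18,810. Book value $42,620.
Year 2: $56,430 × 4/15 = $15,048. Book value $27,572.
Year 3: $56,430 × 3/15 = $11,286. Book value $16,286.
Year 4: $56,430 × 2/15 = $7,524. Book value $8,762.
Year 5: $56,430 × 1/15 = $3,762. Book value $5,000.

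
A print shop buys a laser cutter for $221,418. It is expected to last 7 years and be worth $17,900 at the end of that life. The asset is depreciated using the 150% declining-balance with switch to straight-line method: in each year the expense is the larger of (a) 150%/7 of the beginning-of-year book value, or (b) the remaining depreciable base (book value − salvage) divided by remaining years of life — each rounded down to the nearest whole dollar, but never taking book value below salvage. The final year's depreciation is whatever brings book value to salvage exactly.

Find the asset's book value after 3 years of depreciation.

Depreciable base = $221,418 − $17,900 = $203,518.
Year 1: DB = ⌊$221,418 × 150%/7⌋ = $47,446; SL = ⌊$203,518/7⌋ = $29,074 → take DB $47,446. Book value $173,972.
Year 2: DB = ⌊$173,972 × 150%/7⌋ = $37,279; SL = ⌊$156,072/6⌋ = $26,012 → take DB $37,279. Book value $136,693.
Year 3: DB = ⌊$136,693 × 150%/7⌋ = $29,291; SL = ⌊$118,793/5⌋ = $23,758 → take DB $29,291. Book value $107,402.

$107,402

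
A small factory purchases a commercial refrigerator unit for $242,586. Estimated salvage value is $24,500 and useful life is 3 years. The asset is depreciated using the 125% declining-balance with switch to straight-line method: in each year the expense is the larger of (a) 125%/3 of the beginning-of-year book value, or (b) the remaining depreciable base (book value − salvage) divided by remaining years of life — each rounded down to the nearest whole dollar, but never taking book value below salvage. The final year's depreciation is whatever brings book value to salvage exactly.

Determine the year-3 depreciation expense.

$58,047

Depreciable base = $242,586 − $24,500 = $218,086.
Year 1: DB = ⌊$242,586 × 125%/3⌋ = $101,077; SL = ⌊$218,086/3⌋ = $72,695 → take DB $101,077. Book value $141,509.
Year 2: DB = ⌊$141,509 × 125%/3⌋ = $58,962; SL = ⌊$117,009/2⌋ = $58,504 → take DB $58,962. Book value $82,547.
Year 3 (final): $82,547 − $24,500 = $58,047. Book value $24,500.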